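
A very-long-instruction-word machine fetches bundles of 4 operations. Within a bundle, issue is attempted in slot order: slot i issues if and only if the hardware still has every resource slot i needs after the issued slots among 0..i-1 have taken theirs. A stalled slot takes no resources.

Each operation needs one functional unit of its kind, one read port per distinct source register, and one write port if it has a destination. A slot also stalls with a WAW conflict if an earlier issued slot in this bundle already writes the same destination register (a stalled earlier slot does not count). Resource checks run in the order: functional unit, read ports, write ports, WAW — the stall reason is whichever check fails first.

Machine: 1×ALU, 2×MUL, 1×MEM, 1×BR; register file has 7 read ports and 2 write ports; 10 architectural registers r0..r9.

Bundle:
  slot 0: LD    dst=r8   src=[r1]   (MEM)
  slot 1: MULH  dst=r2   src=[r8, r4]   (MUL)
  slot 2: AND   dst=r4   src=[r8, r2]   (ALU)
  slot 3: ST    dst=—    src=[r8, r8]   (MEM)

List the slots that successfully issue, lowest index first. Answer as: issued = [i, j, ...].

[0] MEM needs rd=1 wr=1: ok; after: ALU=1 MUL=2 MEM=0 BR=1, R=6, W=1
[1] MUL needs rd=2 wr=1: ok; after: ALU=1 MUL=1 MEM=0 BR=1, R=4, W=0
[2] ALU needs rd=2 wr=1: WR_PORT; after: ALU=1 MUL=1 MEM=0 BR=1, R=4, W=0
[3] MEM needs rd=1 wr=0: FU; after: ALU=1 MUL=1 MEM=0 BR=1, R=4, W=0

issued = [0, 1]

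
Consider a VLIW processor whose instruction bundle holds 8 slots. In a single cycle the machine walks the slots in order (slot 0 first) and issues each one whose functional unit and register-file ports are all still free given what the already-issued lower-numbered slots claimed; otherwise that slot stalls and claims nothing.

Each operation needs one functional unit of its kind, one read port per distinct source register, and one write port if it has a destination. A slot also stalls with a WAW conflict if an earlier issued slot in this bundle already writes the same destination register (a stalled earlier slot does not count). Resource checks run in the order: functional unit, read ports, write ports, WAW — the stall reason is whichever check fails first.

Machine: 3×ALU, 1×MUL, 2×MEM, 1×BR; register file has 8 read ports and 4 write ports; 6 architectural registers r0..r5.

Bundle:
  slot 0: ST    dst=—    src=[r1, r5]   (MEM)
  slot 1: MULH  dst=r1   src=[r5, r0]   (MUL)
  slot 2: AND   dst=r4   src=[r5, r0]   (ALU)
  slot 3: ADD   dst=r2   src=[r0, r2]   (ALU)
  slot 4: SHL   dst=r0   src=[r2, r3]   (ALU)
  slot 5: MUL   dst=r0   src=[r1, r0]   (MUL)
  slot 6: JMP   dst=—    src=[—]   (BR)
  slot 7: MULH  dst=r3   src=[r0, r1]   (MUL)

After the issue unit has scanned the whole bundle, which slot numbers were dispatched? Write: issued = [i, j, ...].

  0. MEM ⇒ go  {3A/1Mu/1Ld/1B | 6r 4w}
  1. MUL→r1 ⇒ go  {3A/0Mu/1Ld/1B | 4r 3w}
  2. ALU→r4 ⇒ go  {2A/0Mu/1Ld/1B | 2r 2w}
  3. ALU→r2 ⇒ go  {1A/0Mu/1Ld/1B | 0r 1w}
  4. ALU→r0 ⇒ no(RD_PORT)  {1A/0Mu/1Ld/1B | 0r 1w}
  5. MUL→r0 ⇒ no(FU)  {1A/0Mu/1Ld/1B | 0r 1w}
  6. BR ⇒ go  {1A/0Mu/1Ld/0B | 0r 1w}
  7. MUL→r3 ⇒ no(FU)  {1A/0Mu/1Ld/0B | 0r 1w}

issued = [0, 1, 2, 3, 6]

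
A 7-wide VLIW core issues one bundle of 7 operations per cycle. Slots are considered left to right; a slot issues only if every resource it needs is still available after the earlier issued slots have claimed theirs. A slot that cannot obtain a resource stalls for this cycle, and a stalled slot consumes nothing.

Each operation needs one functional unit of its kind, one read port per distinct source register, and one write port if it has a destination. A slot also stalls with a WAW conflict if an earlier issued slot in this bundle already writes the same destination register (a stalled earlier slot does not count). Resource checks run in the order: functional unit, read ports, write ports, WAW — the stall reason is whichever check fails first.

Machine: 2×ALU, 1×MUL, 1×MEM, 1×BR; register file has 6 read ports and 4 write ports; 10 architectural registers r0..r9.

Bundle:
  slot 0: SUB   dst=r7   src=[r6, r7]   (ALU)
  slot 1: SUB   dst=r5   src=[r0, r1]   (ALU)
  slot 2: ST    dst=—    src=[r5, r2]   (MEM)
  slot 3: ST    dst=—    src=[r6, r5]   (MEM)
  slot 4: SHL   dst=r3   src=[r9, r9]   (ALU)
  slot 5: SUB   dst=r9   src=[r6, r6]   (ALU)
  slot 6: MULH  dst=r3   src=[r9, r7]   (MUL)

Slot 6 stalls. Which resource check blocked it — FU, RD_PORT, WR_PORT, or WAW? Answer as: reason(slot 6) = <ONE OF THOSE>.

reason(slot 6) = RD_PORT

slot 0 (ALU): ISSUE — free A1,Mu1,Ld1,B1 rp4 wp3
slot 1 (ALU): ISSUE — free A0,Mu1,Ld1,B1 rp2 wp2
slot 2 (MEM): ISSUE — free A0,Mu1,Ld0,B1 rp0 wp2
slot 3 (MEM): stall FU — free A0,Mu1,Ld0,B1 rp0 wp2
slot 4 (ALU): stall FU — free A0,Mu1,Ld0,B1 rp0 wp2
slot 5 (ALU): stall FU — free A0,Mu1,Ld0,B1 rp0 wp2
slot 6 (MUL): stall RD_PORT — free A0,Mu1,Ld0,B1 rp0 wp2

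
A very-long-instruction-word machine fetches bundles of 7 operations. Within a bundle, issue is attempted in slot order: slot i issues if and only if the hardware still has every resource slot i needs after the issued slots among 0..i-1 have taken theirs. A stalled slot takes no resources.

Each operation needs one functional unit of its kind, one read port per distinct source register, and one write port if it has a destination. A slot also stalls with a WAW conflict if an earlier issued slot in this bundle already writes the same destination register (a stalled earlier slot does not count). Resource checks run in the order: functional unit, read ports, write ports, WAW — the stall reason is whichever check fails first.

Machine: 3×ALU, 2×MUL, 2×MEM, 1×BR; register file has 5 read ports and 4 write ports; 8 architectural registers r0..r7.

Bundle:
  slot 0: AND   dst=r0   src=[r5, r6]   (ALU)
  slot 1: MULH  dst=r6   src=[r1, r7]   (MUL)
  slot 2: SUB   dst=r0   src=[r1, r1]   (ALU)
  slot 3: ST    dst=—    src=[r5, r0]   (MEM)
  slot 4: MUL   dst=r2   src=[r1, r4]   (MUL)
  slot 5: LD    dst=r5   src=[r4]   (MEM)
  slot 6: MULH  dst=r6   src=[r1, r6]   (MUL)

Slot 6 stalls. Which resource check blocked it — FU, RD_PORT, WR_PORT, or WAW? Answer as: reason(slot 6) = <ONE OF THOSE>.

#0 ALU src=r5,r6 dispatched  <A:2 Mu:2 Ld:2 B:1 rd:3 wr:3>
#1 MUL src=r1,r7 dispatched  <A:2 Mu:1 Ld:2 B:1 rd:1 wr:2>
#2 ALU src=r1,r1 held:WAW  <A:2 Mu:1 Ld:2 B:1 rd:1 wr:2>
#3 MEM src=r5,r0 held:RD_PORT  <A:2 Mu:1 Ld:2 B:1 rd:1 wr:2>
#4 MUL src=r1,r4 held:RD_PORT  <A:2 Mu:1 Ld:2 B:1 rd:1 wr:2>
#5 MEM src=r4 dispatched  <A:2 Mu:1 Ld:1 B:1 rd:0 wr:1>
#6 MUL src=r1,r6 held:RD_PORT  <A:2 Mu:1 Ld:1 B:1 rd:0 wr:1>

reason(slot 6) = RD_PORT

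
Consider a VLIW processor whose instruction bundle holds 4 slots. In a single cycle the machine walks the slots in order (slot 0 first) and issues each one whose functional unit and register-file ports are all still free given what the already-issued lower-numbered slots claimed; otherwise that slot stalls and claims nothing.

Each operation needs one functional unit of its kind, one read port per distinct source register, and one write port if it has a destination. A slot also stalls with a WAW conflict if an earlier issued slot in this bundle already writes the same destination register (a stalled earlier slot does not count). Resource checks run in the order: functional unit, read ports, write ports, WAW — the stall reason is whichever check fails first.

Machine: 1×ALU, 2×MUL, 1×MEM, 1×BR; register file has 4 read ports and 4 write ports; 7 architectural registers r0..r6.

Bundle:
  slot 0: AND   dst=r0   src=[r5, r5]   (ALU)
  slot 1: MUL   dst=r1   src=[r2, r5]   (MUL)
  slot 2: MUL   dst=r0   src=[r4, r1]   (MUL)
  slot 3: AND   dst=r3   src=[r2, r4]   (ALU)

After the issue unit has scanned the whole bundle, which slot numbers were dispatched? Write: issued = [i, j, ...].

#0 ALU src=r5,r5 dispatched  <A:0 Mu:2 Ld:1 B:1 rd:3 wr:3>
#1 MUL src=r2,r5 dispatched  <A:0 Mu:1 Ld:1 B:1 rd:1 wr:2>
#2 MUL src=r4,r1 held:RD_PORT  <A:0 Mu:1 Ld:1 B:1 rd:1 wr:2>
#3 ALU src=r2,r4 held:FU  <A:0 Mu:1 Ld:1 B:1 rd:1 wr:2>

issued = [0, 1]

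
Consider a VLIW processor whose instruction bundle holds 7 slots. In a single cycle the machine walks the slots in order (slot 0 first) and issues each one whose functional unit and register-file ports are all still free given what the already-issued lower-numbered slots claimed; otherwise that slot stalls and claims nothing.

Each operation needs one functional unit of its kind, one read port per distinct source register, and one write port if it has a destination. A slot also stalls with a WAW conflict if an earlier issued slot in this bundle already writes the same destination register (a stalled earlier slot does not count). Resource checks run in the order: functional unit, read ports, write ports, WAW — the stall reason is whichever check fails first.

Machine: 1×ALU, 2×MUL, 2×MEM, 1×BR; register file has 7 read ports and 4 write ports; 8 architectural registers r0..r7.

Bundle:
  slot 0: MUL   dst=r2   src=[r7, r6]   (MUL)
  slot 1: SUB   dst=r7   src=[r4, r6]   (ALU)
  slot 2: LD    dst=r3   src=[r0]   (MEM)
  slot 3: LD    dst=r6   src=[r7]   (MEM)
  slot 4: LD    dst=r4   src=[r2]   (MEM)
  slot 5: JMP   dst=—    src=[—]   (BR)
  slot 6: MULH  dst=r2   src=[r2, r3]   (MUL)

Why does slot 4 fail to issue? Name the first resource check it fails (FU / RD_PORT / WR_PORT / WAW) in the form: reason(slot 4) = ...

reason(slot 4) = FU

slot 0 (MUL): ISSUE — free A1,Mu1,Ld2,B1 rp5 wp3
slot 1 (ALU): ISSUE — free A0,Mu1,Ld2,B1 rp3 wp2
slot 2 (MEM): ISSUE — free A0,Mu1,Ld1,B1 rp2 wp1
slot 3 (MEM): ISSUE — free A0,Mu1,Ld0,B1 rp1 wp0
slot 4 (MEM): stall FU — free A0,Mu1,Ld0,B1 rp1 wp0
slot 5 (BR): ISSUE — free A0,Mu1,Ld0,B0 rp1 wp0
slot 6 (MUL): stall RD_PORT — free A0,Mu1,Ld0,B0 rp1 wp0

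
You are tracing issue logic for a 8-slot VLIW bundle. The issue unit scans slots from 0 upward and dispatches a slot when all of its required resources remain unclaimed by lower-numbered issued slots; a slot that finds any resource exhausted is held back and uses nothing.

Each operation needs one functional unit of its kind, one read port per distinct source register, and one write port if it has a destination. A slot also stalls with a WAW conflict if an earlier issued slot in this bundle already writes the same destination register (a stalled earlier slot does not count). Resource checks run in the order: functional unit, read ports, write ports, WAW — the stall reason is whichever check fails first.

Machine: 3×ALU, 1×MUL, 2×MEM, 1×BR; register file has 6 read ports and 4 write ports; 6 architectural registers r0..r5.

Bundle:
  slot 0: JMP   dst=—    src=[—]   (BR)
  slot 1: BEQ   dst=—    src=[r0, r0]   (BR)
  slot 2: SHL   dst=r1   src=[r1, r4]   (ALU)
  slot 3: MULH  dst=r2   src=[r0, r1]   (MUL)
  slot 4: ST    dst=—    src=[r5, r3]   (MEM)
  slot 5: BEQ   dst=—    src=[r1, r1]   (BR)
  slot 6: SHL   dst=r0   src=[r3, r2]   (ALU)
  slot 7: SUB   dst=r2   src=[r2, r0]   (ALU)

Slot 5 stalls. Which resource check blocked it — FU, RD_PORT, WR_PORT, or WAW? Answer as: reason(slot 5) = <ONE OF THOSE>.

reason(slot 5) = FU

  0. BR ⇒ go  {3A/1Mu/2Ld/0B | 6r 4w}
  1. BR ⇒ no(FU)  {3A/1Mu/2Ld/0B | 6r 4w}
  2. ALU→r1 ⇒ go  {2A/1Mu/2Ld/0B | 4r 3w}
  3. MUL→r2 ⇒ go  {2A/0Mu/2Ld/0B | 2r 2w}
  4. MEM ⇒ go  {2A/0Mu/1Ld/0B | 0r 2w}
  5. BR ⇒ no(FU)  {2A/0Mu/1Ld/0B | 0r 2w}
  6. ALU→r0 ⇒ no(RD_PORT)  {2A/0Mu/1Ld/0B | 0r 2w}
  7. ALU→r2 ⇒ no(RD_PORT)  {2A/0Mu/1Ld/0B | 0r 2w}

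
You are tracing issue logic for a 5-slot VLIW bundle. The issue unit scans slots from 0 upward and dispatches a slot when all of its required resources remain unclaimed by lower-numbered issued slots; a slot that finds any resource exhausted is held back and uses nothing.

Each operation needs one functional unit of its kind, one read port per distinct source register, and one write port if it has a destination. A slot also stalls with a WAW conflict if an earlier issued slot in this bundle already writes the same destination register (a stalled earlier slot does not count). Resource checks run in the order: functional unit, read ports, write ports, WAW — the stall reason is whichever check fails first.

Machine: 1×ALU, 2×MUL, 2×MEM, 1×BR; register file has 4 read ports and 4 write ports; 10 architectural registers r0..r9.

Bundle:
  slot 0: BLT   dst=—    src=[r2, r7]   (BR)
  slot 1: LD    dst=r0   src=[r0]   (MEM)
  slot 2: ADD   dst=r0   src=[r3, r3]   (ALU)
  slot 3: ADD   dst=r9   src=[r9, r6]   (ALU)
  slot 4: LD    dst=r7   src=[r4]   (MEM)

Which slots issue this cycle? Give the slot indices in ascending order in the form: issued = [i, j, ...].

[0] BR needs rd=2 wr=0: ok; after: ALU=1 MUL=2 MEM=2 BR=0, R=2, W=4
[1] MEM needs rd=1 wr=1: ok; after: ALU=1 MUL=2 MEM=1 BR=0, R=1, W=3
[2] ALU needs rd=1 wr=1: WAW; after: ALU=1 MUL=2 MEM=1 BR=0, R=1, W=3
[3] ALU needs rd=2 wr=1: RD_PORT; after: ALU=1 MUL=2 MEM=1 BR=0, R=1, W=3
[4] MEM needs rd=1 wr=1: ok; after: ALU=1 MUL=2 MEM=0 BR=0, R=0, W=2

issued = [0, 1, 4]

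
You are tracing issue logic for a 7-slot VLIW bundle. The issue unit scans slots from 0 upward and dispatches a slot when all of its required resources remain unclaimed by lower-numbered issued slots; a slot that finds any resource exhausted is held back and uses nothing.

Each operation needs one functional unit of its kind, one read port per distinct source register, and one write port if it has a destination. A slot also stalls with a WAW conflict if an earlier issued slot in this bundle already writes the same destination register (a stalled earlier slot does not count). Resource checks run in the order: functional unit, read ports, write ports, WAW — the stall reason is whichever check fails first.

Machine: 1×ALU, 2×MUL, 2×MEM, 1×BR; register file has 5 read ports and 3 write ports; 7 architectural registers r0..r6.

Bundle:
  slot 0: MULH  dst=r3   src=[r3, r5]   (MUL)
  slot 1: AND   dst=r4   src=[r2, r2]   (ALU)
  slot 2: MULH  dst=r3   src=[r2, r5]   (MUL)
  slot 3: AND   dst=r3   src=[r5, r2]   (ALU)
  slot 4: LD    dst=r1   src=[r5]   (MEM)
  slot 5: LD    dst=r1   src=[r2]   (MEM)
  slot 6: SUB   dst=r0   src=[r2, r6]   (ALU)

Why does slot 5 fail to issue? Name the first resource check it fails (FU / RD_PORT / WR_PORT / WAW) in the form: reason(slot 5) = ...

reason(slot 5) = WR_PORT

  0. MUL→r3 ⇒ go  {1A/1Mu/2Ld/1B | 3r 2w}
  1. ALU→r4 ⇒ go  {0A/1Mu/2Ld/1B | 2r 1w}
  2. MUL→r3 ⇒ no(WAW)  {0A/1Mu/2Ld/1B | 2r 1w}
  3. ALU→r3 ⇒ no(FU)  {0A/1Mu/2Ld/1B | 2r 1w}
  4. MEM→r1 ⇒ go  {0A/1Mu/1Ld/1B | 1r 0w}
  5. MEM→r1 ⇒ no(WR_PORT)  {0A/1Mu/1Ld/1B | 1r 0w}
  6. ALU→r0 ⇒ no(FU)  {0A/1Mu/1Ld/1B | 1r 0w}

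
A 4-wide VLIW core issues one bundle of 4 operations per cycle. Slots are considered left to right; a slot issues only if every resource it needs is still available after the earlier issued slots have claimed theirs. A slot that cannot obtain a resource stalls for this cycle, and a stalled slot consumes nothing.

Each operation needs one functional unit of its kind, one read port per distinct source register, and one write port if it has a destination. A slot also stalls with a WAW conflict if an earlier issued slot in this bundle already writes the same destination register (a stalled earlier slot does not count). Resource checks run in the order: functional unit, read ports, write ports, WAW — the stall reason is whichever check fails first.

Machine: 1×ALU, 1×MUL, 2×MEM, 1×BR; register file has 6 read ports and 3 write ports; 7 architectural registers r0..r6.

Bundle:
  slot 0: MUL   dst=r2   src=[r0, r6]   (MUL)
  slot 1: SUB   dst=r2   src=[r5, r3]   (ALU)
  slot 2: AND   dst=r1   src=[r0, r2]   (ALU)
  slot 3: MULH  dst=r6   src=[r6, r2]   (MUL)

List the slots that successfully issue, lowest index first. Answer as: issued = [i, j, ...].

(0) want 1×MUL +2rd +1wr — yes → AL1|MU0|ME2|BR1|rd4|wr2
(1) want 1×ALU +2rd +1wr — WAW → AL1|MU0|ME2|BR1|rd4|wr2
(2) want 1×ALU +2rd +1wr — yes → AL0|MU0|ME2|BR1|rd2|wr1
(3) want 1×MUL +2rd +1wr — FU → AL0|MU0|ME2|BR1|rd2|wr1

issued = [0, 2]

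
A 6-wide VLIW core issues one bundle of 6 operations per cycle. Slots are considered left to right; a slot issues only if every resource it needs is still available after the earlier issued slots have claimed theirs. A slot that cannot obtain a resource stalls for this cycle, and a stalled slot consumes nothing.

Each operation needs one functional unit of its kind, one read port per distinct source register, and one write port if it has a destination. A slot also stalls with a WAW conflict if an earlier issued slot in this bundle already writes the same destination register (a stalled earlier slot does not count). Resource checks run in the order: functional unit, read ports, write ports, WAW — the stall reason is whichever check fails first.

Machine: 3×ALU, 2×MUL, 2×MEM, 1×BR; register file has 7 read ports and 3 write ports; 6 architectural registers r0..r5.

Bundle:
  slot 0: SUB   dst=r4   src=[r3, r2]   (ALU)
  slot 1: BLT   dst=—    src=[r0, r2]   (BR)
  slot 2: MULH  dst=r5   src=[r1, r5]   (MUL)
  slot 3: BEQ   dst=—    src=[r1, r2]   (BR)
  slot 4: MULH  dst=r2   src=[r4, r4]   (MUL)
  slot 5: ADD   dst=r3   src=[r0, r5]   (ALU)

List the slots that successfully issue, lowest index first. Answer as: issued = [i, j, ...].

#0 ALU src=r3,r2 dispatched  <A:2 Mu:2 Ld:2 B:1 rd:5 wr:2>
#1 BR src=r0,r2 dispatched  <A:2 Mu:2 Ld:2 B:0 rd:3 wr:2>
#2 MUL src=r1,r5 dispatched  <A:2 Mu:1 Ld:2 B:0 rd:1 wr:1>
#3 BR src=r1,r2 held:FU  <A:2 Mu:1 Ld:2 B:0 rd:1 wr:1>
#4 MUL src=r4,r4 dispatched  <A:2 Mu:0 Ld:2 B:0 rd:0 wr:0>
#5 ALU src=r0,r5 held:RD_PORT  <A:2 Mu:0 Ld:2 B:0 rd:0 wr:0>

issued = [0, 1, 2, 4]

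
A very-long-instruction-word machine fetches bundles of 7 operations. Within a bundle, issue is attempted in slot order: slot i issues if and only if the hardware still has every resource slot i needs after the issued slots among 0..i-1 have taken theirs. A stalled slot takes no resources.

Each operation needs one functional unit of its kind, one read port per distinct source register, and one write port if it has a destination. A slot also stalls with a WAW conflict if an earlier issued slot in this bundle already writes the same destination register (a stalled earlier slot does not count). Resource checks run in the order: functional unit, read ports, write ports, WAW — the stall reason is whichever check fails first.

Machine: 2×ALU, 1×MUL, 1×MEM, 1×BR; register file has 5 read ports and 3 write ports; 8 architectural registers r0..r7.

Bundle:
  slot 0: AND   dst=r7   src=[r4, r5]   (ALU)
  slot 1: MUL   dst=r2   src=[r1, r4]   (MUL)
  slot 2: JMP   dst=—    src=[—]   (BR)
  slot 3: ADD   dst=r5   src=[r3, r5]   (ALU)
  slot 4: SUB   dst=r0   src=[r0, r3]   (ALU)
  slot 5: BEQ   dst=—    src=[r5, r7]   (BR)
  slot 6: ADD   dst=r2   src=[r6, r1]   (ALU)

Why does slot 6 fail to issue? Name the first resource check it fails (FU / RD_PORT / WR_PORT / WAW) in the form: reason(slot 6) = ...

reason(slot 6) = RD_PORT

(0) want 1×ALU +2rd +1wr — yes → AL1|MU1|ME1|BR1|rd3|wr2
(1) want 1×MUL +2rd +1wr — yes → AL1|MU0|ME1|BR1|rd1|wr1
(2) want 1×BR +0rd +0wr — yes → AL1|MU0|ME1|BR0|rd1|wr1
(3) want 1×ALU +2rd +1wr — RD_PORT → AL1|MU0|ME1|BR0|rd1|wr1
(4) want 1×ALU +2rd +1wr — RD_PORT → AL1|MU0|ME1|BR0|rd1|wr1
(5) want 1×BR +2rd +0wr — FU → AL1|MU0|ME1|BR0|rd1|wr1
(6) want 1×ALU +2rd +1wr — RD_PORT → AL1|MU0|ME1|BR0|rd1|wr1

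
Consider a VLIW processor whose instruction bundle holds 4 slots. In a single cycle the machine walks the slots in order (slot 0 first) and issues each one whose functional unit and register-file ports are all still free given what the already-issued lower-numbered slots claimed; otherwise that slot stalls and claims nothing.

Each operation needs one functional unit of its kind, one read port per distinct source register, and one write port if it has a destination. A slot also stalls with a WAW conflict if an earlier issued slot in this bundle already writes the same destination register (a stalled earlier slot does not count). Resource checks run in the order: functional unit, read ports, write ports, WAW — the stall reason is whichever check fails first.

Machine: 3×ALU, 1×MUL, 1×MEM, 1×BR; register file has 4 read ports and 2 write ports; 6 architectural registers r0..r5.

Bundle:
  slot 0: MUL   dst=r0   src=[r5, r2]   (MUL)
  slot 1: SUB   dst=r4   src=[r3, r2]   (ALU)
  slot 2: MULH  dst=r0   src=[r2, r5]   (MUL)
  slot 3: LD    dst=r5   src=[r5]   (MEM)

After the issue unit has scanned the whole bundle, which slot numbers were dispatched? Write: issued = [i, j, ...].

issued = [0, 1]

slot 0 (MUL): ISSUE — free A3,Mu0,Ld1,B1 rp2 wp1
slot 1 (ALU): ISSUE — free A2,Mu0,Ld1,B1 rp0 wp0
slot 2 (MUL): stall FU — free A2,Mu0,Ld1,B1 rp0 wp0
slot 3 (MEM): stall RD_PORT — free A2,Mu0,Ld1,B1 rp0 wp0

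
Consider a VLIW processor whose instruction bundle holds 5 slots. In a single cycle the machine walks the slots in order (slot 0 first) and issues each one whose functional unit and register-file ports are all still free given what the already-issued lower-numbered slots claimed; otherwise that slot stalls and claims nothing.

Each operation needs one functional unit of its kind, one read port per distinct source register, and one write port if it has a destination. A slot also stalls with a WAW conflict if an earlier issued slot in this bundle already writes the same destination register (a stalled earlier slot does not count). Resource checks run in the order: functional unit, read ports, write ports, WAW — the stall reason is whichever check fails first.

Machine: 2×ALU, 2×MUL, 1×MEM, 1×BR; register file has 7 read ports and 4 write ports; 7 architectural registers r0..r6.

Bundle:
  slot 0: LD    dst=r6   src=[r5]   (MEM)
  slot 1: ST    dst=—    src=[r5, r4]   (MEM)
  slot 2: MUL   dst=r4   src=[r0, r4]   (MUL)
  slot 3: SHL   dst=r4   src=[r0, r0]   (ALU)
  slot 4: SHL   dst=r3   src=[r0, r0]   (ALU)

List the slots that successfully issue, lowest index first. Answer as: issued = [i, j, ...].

slot 0 (MEM): ISSUE — free A2,Mu2,Ld0,B1 rp6 wp3
slot 1 (MEM): stall FU — free A2,Mu2,Ld0,B1 rp6 wp3
slot 2 (MUL): ISSUE — free A2,Mu1,Ld0,B1 rp4 wp2
slot 3 (ALU): stall WAW — free A2,Mu1,Ld0,B1 rp4 wp2
slot 4 (ALU): ISSUE — free A1,Mu1,Ld0,B1 rp3 wp1

issued = [0, 2, 4]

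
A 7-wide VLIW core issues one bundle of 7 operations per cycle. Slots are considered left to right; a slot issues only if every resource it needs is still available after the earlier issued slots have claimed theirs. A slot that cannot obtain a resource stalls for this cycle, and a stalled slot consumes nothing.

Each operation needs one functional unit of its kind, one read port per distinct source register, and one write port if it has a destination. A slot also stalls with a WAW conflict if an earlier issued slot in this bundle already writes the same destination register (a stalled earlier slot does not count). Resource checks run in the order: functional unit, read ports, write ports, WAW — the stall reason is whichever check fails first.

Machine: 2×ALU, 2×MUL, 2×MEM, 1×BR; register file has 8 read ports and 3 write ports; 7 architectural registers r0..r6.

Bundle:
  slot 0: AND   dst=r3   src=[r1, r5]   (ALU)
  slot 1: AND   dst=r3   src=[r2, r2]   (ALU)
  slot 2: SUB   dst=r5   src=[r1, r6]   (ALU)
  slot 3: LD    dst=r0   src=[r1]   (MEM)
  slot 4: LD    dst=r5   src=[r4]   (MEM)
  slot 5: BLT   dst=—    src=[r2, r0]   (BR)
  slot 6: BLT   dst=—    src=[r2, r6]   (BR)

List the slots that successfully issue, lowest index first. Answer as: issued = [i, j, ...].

issued = [0, 2, 3, 5]

#0 ALU src=r1,r5 dispatched  <A:1 Mu:2 Ld:2 B:1 rd:6 wr:2>
#1 ALU src=r2,r2 held:WAW  <A:1 Mu:2 Ld:2 B:1 rd:6 wr:2>
#2 ALU src=r1,r6 dispatched  <A:0 Mu:2 Ld:2 B:1 rd:4 wr:1>
#3 MEM src=r1 dispatched  <A:0 Mu:2 Ld:1 B:1 rd:3 wr:0>
#4 MEM src=r4 held:WR_PORT  <A:0 Mu:2 Ld:1 B:1 rd:3 wr:0>
#5 BR src=r2,r0 dispatched  <A:0 Mu:2 Ld:1 B:0 rd:1 wr:0>
#6 BR src=r2,r6 held:FU  <A:0 Mu:2 Ld:1 B:0 rd:1 wr:0>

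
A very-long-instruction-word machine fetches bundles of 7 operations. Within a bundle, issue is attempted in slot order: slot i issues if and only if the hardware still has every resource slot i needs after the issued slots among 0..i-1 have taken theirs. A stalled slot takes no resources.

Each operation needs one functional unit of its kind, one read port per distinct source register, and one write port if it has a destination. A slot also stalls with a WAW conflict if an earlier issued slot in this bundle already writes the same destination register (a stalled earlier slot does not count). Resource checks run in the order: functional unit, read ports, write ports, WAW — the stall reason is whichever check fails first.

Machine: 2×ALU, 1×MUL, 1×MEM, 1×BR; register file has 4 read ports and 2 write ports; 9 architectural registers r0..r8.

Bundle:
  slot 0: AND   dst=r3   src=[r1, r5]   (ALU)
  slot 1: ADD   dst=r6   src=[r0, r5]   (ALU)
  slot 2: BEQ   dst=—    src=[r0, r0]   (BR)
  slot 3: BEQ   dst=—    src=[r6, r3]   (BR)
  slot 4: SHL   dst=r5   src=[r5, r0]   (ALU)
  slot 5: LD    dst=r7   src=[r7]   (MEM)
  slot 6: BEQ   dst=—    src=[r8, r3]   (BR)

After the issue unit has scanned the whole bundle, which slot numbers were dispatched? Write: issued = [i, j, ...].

issued = [0, 1]

slot 0 (ALU): ISSUE — free A1,Mu1,Ld1,B1 rp2 wp1
slot 1 (ALU): ISSUE — free A0,Mu1,Ld1,B1 rp0 wp0
slot 2 (BR): stall RD_PORT — free A0,Mu1,Ld1,B1 rp0 wp0
slot 3 (BR): stall RD_PORT — free A0,Mu1,Ld1,B1 rp0 wp0
slot 4 (ALU): stall FU — free A0,Mu1,Ld1,B1 rp0 wp0
slot 5 (MEM): stall RD_PORT — free A0,Mu1,Ld1,B1 rp0 wp0
slot 6 (BR): stall RD_PORT — free A0,Mu1,Ld1,B1 rp0 wp0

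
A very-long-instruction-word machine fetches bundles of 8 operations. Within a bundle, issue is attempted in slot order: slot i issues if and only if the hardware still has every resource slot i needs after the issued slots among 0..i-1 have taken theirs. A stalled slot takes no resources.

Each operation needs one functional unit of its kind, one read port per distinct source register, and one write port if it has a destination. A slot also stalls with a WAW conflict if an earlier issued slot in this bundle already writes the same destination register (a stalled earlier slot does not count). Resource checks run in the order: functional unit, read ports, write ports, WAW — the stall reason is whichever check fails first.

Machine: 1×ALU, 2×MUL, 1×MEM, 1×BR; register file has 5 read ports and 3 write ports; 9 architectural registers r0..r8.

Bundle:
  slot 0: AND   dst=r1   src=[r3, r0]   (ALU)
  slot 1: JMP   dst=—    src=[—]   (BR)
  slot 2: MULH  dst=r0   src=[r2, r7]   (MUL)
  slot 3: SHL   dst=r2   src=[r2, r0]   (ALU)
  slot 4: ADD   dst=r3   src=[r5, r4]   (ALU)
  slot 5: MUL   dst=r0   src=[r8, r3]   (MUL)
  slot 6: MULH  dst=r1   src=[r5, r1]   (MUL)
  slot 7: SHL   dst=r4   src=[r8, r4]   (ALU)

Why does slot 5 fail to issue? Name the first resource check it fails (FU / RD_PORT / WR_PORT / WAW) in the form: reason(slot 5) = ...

#0 ALU src=r3,r0 dispatched  <A:0 Mu:2 Ld:1 B:1 rd:3 wr:2>
#1 BR src=- dispatched  <A:0 Mu:2 Ld:1 B:0 rd:3 wr:2>
#2 MUL src=r2,r7 dispatched  <A:0 Mu:1 Ld:1 B:0 rd:1 wr:1>
#3 ALU src=r2,r0 held:FU  <A:0 Mu:1 Ld:1 B:0 rd:1 wr:1>
#4 ALU src=r5,r4 held:FU  <A:0 Mu:1 Ld:1 B:0 rd:1 wr:1>
#5 MUL src=r8,r3 held:RD_PORT  <A:0 Mu:1 Ld:1 B:0 rd:1 wr:1>
#6 MUL src=r5,r1 held:RD_PORT  <A:0 Mu:1 Ld:1 B:0 rd:1 wr:1>
#7 ALU src=r8,r4 held:FU  <A:0 Mu:1 Ld:1 B:0 rd:1 wr:1>

reason(slot 5) = RD_PORT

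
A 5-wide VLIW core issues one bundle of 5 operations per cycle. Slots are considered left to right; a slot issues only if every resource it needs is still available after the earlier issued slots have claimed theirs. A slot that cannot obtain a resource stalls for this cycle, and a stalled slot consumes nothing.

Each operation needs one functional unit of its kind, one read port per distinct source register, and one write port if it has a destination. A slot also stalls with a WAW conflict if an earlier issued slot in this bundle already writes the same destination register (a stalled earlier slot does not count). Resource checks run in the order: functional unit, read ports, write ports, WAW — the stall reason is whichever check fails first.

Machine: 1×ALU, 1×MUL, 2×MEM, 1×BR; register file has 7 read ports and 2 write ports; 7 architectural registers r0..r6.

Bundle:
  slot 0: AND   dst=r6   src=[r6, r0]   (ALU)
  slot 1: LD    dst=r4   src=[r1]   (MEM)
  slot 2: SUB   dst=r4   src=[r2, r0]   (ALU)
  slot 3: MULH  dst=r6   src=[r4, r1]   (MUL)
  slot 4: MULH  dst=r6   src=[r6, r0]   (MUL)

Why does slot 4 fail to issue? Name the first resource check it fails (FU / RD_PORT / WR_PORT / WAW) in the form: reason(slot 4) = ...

[0] ALU needs rd=2 wr=1: ok; after: ALU=0 MUL=1 MEM=2 BR=1, R=5, W=1
[1] MEM needs rd=1 wr=1: ok; after: ALU=0 MUL=1 MEM=1 BR=1, R=4, W=0
[2] ALU needs rd=2 wr=1: FU; after: ALU=0 MUL=1 MEM=1 BR=1, R=4, W=0
[3] MUL needs rd=2 wr=1: WR_PORT; after: ALU=0 MUL=1 MEM=1 BR=1, R=4, W=0
[4] MUL needs rd=2 wr=1: WR_PORT; after: ALU=0 MUL=1 MEM=1 BR=1, R=4, W=0

reason(slot 4) = WR_PORT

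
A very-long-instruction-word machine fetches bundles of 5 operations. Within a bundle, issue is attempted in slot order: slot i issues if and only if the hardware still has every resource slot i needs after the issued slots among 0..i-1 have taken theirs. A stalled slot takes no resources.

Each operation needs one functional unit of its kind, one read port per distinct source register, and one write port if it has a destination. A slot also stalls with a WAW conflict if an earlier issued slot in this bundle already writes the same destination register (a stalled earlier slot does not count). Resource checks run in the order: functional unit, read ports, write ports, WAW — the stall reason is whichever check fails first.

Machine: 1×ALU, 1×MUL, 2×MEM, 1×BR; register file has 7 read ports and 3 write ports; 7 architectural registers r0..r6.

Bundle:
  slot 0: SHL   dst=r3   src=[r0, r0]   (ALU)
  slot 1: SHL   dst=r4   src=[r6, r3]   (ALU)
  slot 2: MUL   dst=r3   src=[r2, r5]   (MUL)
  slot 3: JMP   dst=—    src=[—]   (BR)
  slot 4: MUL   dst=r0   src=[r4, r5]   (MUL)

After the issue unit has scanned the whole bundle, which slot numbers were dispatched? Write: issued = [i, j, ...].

(0) want 1×ALU +1rd +1wr — yes → AL0|MU1|ME2|BR1|rd6|wr2
(1) want 1×ALU +2rd +1wr — FU → AL0|MU1|ME2|BR1|rd6|wr2
(2) want 1×MUL +2rd +1wr — WAW → AL0|MU1|ME2|BR1|rd6|wr2
(3) want 1×BR +0rd +0wr — yes → AL0|MU1|ME2|BR0|rd6|wr2
(4) want 1×MUL +2rd +1wr — yes → AL0|MU0|ME2|BR0|rd4|wr1

issued = [0, 3, 4]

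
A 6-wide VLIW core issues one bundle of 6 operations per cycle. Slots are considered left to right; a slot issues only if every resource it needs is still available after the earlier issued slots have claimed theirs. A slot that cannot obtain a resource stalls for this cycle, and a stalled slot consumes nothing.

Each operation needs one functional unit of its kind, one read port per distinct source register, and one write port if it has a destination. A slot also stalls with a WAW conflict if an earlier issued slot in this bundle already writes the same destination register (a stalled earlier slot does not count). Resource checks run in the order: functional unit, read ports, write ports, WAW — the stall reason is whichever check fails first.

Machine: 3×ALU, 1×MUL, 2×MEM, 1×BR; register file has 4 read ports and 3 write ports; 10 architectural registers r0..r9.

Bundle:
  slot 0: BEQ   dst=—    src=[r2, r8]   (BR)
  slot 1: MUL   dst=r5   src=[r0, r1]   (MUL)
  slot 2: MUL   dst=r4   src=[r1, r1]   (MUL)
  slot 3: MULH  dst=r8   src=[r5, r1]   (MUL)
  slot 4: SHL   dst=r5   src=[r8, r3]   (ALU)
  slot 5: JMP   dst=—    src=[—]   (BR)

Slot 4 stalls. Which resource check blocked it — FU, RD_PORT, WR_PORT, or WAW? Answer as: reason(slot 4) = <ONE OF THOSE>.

reason(slot 4) = RD_PORT

(0) want 1×BR +2rd +0wr — yes → AL3|MU1|ME2|BR0|rd2|wr3
(1) want 1×MUL +2rd +1wr — yes → AL3|MU0|ME2|BR0|rd0|wr2
(2) want 1×MUL +1rd +1wr — FU → AL3|MU0|ME2|BR0|rd0|wr2
(3) want 1×MUL +2rd +1wr — FU → AL3|MU0|ME2|BR0|rd0|wr2
(4) want 1×ALU +2rd +1wr — RD_PORT → AL3|MU0|ME2|BR0|rd0|wr2
(5) want 1×BR +0rd +0wr — FU → AL3|MU0|ME2|BR0|rd0|wr2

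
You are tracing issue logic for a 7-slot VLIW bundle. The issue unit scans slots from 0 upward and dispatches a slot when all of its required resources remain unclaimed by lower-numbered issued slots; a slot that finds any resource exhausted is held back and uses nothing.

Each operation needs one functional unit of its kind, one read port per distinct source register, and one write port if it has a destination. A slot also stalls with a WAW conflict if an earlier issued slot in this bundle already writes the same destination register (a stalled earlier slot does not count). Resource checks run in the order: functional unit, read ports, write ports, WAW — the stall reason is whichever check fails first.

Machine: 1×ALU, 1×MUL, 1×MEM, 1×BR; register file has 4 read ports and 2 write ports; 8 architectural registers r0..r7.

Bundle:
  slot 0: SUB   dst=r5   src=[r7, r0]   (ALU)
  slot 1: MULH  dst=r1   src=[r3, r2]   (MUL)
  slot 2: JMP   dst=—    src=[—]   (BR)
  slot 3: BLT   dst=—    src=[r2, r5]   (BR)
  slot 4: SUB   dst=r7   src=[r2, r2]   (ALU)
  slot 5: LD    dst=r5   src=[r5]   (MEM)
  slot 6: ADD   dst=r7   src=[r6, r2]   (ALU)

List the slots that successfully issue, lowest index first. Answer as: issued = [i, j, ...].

slot 0 (ALU): ISSUE — free A0,Mu1,Ld1,B1 rp2 wp1
slot 1 (MUL): ISSUE — free A0,Mu0,Ld1,B1 rp0 wp0
slot 2 (BR): ISSUE — free A0,Mu0,Ld1,B0 rp0 wp0
slot 3 (BR): stall FU — free A0,Mu0,Ld1,B0 rp0 wp0
slot 4 (ALU): stall FU — free A0,Mu0,Ld1,B0 rp0 wp0
slot 5 (MEM): stall RD_PORT — free A0,Mu0,Ld1,B0 rp0 wp0
slot 6 (ALU): stall FU — free A0,Mu0,Ld1,B0 rp0 wp0

issued = [0, 1, 2]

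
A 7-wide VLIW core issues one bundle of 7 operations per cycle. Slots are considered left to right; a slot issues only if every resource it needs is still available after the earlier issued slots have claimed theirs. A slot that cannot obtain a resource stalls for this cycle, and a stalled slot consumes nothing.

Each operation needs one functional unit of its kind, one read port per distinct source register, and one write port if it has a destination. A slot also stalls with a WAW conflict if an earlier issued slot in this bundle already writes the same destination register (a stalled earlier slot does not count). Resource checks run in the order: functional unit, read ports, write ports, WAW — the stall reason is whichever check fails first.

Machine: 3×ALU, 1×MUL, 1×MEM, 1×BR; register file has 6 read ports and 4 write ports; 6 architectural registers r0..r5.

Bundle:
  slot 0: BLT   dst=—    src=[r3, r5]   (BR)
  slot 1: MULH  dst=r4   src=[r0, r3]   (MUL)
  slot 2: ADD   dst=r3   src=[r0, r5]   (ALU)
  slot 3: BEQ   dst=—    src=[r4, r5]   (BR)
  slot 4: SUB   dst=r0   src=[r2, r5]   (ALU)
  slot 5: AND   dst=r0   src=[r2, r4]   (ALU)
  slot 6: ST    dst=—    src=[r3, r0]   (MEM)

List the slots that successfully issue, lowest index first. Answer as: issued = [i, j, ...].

issued = [0, 1, 2]

  0. BR ⇒ go  {3A/1Mu/1Ld/0B | 4r 4w}
  1. MUL→r4 ⇒ go  {3A/0Mu/1Ld/0B | 2r 3w}
  2. ALU→r3 ⇒ go  {2A/0Mu/1Ld/0B | 0r 2w}
  3. BR ⇒ no(FU)  {2A/0Mu/1Ld/0B | 0r 2w}
  4. ALU→r0 ⇒ no(RD_PORT)  {2A/0Mu/1Ld/0B | 0r 2w}
  5. ALU→r0 ⇒ no(RD_PORT)  {2A/0Mu/1Ld/0B | 0r 2w}
  6. MEM ⇒ no(RD_PORT)  {2A/0Mu/1Ld/0B | 0r 2w}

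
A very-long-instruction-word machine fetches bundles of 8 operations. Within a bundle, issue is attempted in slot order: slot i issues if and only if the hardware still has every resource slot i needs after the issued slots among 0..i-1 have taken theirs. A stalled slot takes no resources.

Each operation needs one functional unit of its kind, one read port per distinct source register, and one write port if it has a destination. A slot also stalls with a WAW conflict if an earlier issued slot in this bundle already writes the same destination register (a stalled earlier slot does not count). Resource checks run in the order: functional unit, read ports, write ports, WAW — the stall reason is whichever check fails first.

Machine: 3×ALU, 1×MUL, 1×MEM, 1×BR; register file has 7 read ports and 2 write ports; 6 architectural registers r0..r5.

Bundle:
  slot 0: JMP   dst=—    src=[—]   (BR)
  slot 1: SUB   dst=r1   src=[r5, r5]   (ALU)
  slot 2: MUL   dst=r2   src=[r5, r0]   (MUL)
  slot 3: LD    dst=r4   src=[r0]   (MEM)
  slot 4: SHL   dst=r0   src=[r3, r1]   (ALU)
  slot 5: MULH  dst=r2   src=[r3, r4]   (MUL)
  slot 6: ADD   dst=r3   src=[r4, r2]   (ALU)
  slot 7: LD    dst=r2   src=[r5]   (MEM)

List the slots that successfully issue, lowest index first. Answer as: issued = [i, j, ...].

issued = [0, 1, 2]

#0 BR src=- dispatched  <A:3 Mu:1 Ld:1 B:0 rd:7 wr:2>
#1 ALU src=r5,r5 dispatched  <A:2 Mu:1 Ld:1 B:0 rd:6 wr:1>
#2 MUL src=r5,r0 dispatched  <A:2 Mu:0 Ld:1 B:0 rd:4 wr:0>
#3 MEM src=r0 held:WR_PORT  <A:2 Mu:0 Ld:1 B:0 rd:4 wr:0>
#4 ALU src=r3,r1 held:WR_PORT  <A:2 Mu:0 Ld:1 B:0 rd:4 wr:0>
#5 MUL src=r3,r4 held:FU  <A:2 Mu:0 Ld:1 B:0 rd:4 wr:0>
#6 ALU src=r4,r2 held:WR_PORT  <A:2 Mu:0 Ld:1 B:0 rd:4 wr:0>
#7 MEM src=r5 held:WR_PORT  <A:2 Mu:0 Ld:1 B:0 rd:4 wr:0>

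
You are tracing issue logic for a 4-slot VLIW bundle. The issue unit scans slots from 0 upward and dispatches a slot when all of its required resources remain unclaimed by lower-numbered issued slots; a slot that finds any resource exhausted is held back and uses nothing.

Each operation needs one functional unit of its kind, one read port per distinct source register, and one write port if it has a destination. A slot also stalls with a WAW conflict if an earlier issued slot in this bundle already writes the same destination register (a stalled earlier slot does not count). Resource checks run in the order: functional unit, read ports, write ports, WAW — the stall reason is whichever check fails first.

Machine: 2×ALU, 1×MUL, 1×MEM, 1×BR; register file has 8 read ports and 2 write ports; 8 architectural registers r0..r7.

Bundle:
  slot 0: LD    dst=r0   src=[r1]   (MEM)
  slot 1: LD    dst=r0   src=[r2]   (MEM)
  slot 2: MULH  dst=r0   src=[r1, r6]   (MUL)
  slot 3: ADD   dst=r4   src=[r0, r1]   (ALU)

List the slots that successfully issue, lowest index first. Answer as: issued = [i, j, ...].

(0) want 1×MEM +1rd +1wr — yes → AL2|MU1|ME0|BR1|rd7|wr1
(1) want 1×MEM +1rd +1wr — FU → AL2|MU1|ME0|BR1|rd7|wr1
(2) want 1×MUL +2rd +1wr — WAW → AL2|MU1|ME0|BR1|rd7|wr1
(3) want 1×ALU +2rd +1wr — yes → AL1|MU1|ME0|BR1|rd5|wr0

issued = [0, 3]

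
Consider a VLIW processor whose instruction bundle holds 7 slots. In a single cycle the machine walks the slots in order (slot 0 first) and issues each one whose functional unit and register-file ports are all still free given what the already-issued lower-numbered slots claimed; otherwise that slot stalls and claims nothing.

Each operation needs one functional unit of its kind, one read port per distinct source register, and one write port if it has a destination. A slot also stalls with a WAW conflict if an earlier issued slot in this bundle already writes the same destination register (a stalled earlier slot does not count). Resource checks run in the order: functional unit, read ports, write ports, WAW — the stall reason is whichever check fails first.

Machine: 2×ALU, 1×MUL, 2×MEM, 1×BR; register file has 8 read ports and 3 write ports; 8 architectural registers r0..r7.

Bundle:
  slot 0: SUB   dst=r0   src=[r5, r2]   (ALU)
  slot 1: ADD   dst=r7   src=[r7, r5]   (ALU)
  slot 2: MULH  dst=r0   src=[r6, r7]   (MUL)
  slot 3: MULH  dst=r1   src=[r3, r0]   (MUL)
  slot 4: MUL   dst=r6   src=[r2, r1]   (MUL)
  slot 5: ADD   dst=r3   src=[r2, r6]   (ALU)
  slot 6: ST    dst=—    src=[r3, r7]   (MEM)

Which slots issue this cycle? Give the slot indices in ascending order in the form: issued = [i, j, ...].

#0 ALU src=r5,r2 dispatched  <A:1 Mu:1 Ld:2 B:1 rd:6 wr:2>
#1 ALU src=r7,r5 dispatched  <A:0 Mu:1 Ld:2 B:1 rd:4 wr:1>
#2 MUL src=r6,r7 held:WAW  <A:0 Mu:1 Ld:2 B:1 rd:4 wr:1>
#3 MUL src=r3,r0 dispatched  <A:0 Mu:0 Ld:2 B:1 rd:2 wr:0>
#4 MUL src=r2,r1 held:FU  <A:0 Mu:0 Ld:2 B:1 rd:2 wr:0>
#5 ALU src=r2,r6 held:FU  <A:0 Mu:0 Ld:2 B:1 rd:2 wr:0>
#6 MEM src=r3,r7 dispatched  <A:0 Mu:0 Ld:1 B:1 rd:0 wr:0>

issued = [0, 1, 3, 6]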